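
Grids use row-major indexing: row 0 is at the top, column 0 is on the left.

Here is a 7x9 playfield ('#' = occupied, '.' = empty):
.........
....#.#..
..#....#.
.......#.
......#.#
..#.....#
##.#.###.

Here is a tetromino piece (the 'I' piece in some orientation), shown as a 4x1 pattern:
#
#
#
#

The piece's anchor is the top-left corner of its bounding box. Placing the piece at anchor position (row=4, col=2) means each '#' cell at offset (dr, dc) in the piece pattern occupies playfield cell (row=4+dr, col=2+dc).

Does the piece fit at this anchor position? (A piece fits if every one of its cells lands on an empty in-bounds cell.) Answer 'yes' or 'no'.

Answer: no

Derivation:
Check each piece cell at anchor (4, 2):
  offset (0,0) -> (4,2): empty -> OK
  offset (1,0) -> (5,2): occupied ('#') -> FAIL
  offset (2,0) -> (6,2): empty -> OK
  offset (3,0) -> (7,2): out of bounds -> FAIL
All cells valid: no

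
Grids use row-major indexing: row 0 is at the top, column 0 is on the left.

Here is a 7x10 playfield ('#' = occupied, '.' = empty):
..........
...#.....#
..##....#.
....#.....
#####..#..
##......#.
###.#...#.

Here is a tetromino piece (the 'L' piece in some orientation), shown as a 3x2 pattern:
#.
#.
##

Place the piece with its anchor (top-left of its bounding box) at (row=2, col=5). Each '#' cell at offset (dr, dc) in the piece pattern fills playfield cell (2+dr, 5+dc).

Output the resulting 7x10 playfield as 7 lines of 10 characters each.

Answer: ..........
...#.....#
..##.#..#.
....##....
########..
##......#.
###.#...#.

Derivation:
Fill (2+0,5+0) = (2,5)
Fill (2+1,5+0) = (3,5)
Fill (2+2,5+0) = (4,5)
Fill (2+2,5+1) = (4,6)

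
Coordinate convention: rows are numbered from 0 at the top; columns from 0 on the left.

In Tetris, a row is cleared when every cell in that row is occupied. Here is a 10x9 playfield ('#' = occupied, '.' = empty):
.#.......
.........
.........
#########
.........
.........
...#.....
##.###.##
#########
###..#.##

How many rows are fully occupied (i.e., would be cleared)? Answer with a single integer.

Check each row:
  row 0: 8 empty cells -> not full
  row 1: 9 empty cells -> not full
  row 2: 9 empty cells -> not full
  row 3: 0 empty cells -> FULL (clear)
  row 4: 9 empty cells -> not full
  row 5: 9 empty cells -> not full
  row 6: 8 empty cells -> not full
  row 7: 2 empty cells -> not full
  row 8: 0 empty cells -> FULL (clear)
  row 9: 3 empty cells -> not full
Total rows cleared: 2

Answer: 2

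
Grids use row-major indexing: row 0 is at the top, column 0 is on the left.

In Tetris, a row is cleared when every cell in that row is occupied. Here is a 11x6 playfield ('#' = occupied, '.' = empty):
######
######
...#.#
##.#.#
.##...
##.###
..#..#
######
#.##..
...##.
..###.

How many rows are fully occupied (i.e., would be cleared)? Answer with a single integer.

Check each row:
  row 0: 0 empty cells -> FULL (clear)
  row 1: 0 empty cells -> FULL (clear)
  row 2: 4 empty cells -> not full
  row 3: 2 empty cells -> not full
  row 4: 4 empty cells -> not full
  row 5: 1 empty cell -> not full
  row 6: 4 empty cells -> not full
  row 7: 0 empty cells -> FULL (clear)
  row 8: 3 empty cells -> not full
  row 9: 4 empty cells -> not full
  row 10: 3 empty cells -> not full
Total rows cleared: 3

Answer: 3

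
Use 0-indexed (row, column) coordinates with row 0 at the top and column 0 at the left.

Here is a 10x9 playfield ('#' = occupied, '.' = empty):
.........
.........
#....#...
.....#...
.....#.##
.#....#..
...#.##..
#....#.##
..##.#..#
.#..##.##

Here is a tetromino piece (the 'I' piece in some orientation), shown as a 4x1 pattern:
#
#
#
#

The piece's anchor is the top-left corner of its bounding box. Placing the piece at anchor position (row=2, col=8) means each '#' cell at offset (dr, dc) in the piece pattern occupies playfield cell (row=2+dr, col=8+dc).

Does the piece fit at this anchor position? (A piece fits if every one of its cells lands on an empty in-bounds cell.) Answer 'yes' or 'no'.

Check each piece cell at anchor (2, 8):
  offset (0,0) -> (2,8): empty -> OK
  offset (1,0) -> (3,8): empty -> OK
  offset (2,0) -> (4,8): occupied ('#') -> FAIL
  offset (3,0) -> (5,8): empty -> OK
All cells valid: no

Answer: no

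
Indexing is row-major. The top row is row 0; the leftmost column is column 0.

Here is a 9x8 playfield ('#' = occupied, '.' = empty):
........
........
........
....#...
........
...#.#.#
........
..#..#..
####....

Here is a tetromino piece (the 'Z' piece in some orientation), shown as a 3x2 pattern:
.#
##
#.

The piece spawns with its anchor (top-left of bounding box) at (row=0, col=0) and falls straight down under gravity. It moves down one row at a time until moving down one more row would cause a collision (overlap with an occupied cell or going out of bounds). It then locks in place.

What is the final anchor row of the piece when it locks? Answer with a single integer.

Answer: 5

Derivation:
Spawn at (row=0, col=0). Try each row:
  row 0: fits
  row 1: fits
  row 2: fits
  row 3: fits
  row 4: fits
  row 5: fits
  row 6: blocked -> lock at row 5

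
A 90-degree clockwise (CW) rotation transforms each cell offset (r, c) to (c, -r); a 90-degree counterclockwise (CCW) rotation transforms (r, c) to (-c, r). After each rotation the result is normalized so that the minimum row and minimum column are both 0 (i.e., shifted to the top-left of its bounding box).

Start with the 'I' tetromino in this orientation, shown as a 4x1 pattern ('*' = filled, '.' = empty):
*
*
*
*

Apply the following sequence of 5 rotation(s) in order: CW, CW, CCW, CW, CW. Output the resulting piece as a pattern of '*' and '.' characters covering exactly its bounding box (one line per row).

Start:
*
*
*
*
After rotation 1 (CW):
****
After rotation 2 (CW):
*
*
*
*
After rotation 3 (CCW):
****
After rotation 4 (CW):
*
*
*
*
After rotation 5 (CW):
****

Answer: ****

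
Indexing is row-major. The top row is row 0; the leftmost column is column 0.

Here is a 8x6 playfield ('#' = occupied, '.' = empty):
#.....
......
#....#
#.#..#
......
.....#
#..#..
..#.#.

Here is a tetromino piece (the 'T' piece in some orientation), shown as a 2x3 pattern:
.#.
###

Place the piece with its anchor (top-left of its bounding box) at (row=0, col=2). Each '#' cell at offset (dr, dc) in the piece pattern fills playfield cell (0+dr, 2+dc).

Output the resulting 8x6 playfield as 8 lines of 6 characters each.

Fill (0+0,2+1) = (0,3)
Fill (0+1,2+0) = (1,2)
Fill (0+1,2+1) = (1,3)
Fill (0+1,2+2) = (1,4)

Answer: #..#..
..###.
#....#
#.#..#
......
.....#
#..#..
..#.#.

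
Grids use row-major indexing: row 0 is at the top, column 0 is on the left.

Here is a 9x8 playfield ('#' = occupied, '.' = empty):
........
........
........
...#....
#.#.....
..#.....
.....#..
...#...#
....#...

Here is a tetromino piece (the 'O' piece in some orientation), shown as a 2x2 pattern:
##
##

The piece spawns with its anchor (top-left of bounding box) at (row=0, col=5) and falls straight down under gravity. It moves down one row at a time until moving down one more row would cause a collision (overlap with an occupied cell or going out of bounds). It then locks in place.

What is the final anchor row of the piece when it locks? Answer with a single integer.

Answer: 4

Derivation:
Spawn at (row=0, col=5). Try each row:
  row 0: fits
  row 1: fits
  row 2: fits
  row 3: fits
  row 4: fits
  row 5: blocked -> lock at row 4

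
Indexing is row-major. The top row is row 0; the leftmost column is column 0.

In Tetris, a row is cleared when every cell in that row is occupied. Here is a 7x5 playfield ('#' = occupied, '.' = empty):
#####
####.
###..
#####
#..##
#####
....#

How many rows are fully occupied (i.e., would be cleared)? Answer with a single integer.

Answer: 3

Derivation:
Check each row:
  row 0: 0 empty cells -> FULL (clear)
  row 1: 1 empty cell -> not full
  row 2: 2 empty cells -> not full
  row 3: 0 empty cells -> FULL (clear)
  row 4: 2 empty cells -> not full
  row 5: 0 empty cells -> FULL (clear)
  row 6: 4 empty cells -> not full
Total rows cleared: 3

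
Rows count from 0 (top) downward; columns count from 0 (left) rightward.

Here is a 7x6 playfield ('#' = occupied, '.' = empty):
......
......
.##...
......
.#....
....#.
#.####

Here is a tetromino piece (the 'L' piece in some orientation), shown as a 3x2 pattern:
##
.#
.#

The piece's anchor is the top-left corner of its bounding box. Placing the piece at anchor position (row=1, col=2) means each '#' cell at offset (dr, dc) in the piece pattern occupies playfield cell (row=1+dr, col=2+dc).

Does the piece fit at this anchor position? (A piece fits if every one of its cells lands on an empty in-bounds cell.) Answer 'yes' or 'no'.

Answer: yes

Derivation:
Check each piece cell at anchor (1, 2):
  offset (0,0) -> (1,2): empty -> OK
  offset (0,1) -> (1,3): empty -> OK
  offset (1,1) -> (2,3): empty -> OK
  offset (2,1) -> (3,3): empty -> OK
All cells valid: yes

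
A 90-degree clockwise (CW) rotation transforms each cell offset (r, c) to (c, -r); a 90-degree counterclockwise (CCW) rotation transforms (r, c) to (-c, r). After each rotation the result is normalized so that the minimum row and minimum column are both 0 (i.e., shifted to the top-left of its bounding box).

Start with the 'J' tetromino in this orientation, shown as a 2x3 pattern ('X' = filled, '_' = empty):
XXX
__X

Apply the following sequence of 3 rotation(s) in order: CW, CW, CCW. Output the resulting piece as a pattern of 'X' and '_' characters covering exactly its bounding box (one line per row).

Answer: _X
_X
XX

Derivation:
Start:
XXX
__X
After rotation 1 (CW):
_X
_X
XX
After rotation 2 (CW):
X__
XXX
After rotation 3 (CCW):
_X
_X
XX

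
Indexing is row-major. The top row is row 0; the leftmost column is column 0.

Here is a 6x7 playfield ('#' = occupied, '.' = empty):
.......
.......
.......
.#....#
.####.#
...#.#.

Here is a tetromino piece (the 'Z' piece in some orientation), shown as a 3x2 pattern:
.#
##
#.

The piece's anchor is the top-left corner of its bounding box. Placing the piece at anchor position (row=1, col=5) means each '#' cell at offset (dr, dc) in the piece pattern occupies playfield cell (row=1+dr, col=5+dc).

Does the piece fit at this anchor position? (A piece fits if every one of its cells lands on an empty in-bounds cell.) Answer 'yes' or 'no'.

Answer: yes

Derivation:
Check each piece cell at anchor (1, 5):
  offset (0,1) -> (1,6): empty -> OK
  offset (1,0) -> (2,5): empty -> OK
  offset (1,1) -> (2,6): empty -> OK
  offset (2,0) -> (3,5): empty -> OK
All cells valid: yes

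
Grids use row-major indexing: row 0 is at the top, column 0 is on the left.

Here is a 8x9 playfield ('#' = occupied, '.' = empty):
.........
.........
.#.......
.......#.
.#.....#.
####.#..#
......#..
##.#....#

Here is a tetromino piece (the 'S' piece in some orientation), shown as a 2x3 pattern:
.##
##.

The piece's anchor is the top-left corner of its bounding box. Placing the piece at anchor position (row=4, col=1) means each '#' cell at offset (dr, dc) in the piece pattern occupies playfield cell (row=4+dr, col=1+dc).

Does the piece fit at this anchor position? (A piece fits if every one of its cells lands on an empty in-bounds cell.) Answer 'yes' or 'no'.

Check each piece cell at anchor (4, 1):
  offset (0,1) -> (4,2): empty -> OK
  offset (0,2) -> (4,3): empty -> OK
  offset (1,0) -> (5,1): occupied ('#') -> FAIL
  offset (1,1) -> (5,2): occupied ('#') -> FAIL
All cells valid: no

Answer: no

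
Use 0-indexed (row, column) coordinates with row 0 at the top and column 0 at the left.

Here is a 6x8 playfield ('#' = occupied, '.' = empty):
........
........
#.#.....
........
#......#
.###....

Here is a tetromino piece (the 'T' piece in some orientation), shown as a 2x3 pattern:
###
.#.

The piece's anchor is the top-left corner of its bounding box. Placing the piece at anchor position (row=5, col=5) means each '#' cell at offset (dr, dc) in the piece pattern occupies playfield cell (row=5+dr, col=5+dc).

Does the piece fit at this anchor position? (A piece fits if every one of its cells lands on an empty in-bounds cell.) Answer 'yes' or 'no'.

Answer: no

Derivation:
Check each piece cell at anchor (5, 5):
  offset (0,0) -> (5,5): empty -> OK
  offset (0,1) -> (5,6): empty -> OK
  offset (0,2) -> (5,7): empty -> OK
  offset (1,1) -> (6,6): out of bounds -> FAIL
All cells valid: no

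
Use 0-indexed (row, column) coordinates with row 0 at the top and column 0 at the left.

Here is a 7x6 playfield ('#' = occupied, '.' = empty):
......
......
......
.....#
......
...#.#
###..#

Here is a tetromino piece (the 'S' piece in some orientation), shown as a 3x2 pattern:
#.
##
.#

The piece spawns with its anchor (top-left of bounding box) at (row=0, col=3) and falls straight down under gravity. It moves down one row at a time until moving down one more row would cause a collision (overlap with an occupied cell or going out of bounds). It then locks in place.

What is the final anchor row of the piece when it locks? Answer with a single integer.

Spawn at (row=0, col=3). Try each row:
  row 0: fits
  row 1: fits
  row 2: fits
  row 3: fits
  row 4: blocked -> lock at row 3

Answer: 3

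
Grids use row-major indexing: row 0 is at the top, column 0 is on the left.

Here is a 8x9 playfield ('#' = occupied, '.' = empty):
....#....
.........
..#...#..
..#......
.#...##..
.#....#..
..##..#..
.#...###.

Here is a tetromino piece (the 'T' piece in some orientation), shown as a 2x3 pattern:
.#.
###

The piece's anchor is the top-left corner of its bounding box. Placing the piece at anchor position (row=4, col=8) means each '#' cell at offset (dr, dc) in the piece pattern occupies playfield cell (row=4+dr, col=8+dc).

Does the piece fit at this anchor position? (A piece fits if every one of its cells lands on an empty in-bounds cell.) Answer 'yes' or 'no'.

Answer: no

Derivation:
Check each piece cell at anchor (4, 8):
  offset (0,1) -> (4,9): out of bounds -> FAIL
  offset (1,0) -> (5,8): empty -> OK
  offset (1,1) -> (5,9): out of bounds -> FAIL
  offset (1,2) -> (5,10): out of bounds -> FAIL
All cells valid: no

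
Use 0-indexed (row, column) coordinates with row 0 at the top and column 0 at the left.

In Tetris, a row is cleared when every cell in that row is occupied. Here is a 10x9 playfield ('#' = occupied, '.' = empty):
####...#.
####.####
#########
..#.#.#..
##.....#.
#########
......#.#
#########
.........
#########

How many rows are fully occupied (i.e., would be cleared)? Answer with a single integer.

Check each row:
  row 0: 4 empty cells -> not full
  row 1: 1 empty cell -> not full
  row 2: 0 empty cells -> FULL (clear)
  row 3: 6 empty cells -> not full
  row 4: 6 empty cells -> not full
  row 5: 0 empty cells -> FULL (clear)
  row 6: 7 empty cells -> not full
  row 7: 0 empty cells -> FULL (clear)
  row 8: 9 empty cells -> not full
  row 9: 0 empty cells -> FULL (clear)
Total rows cleared: 4

Answer: 4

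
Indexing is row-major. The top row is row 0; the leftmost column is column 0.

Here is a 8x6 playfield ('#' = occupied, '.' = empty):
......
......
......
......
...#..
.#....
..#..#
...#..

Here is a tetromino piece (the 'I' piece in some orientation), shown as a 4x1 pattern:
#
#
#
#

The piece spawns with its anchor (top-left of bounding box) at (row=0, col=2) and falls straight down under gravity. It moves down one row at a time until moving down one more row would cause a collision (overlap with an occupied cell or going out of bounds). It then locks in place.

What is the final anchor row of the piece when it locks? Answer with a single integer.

Spawn at (row=0, col=2). Try each row:
  row 0: fits
  row 1: fits
  row 2: fits
  row 3: blocked -> lock at row 2

Answer: 2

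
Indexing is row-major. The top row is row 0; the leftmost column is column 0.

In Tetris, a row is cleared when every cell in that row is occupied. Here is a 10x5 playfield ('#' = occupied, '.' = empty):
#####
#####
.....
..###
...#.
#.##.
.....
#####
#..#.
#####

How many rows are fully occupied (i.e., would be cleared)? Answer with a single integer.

Answer: 4

Derivation:
Check each row:
  row 0: 0 empty cells -> FULL (clear)
  row 1: 0 empty cells -> FULL (clear)
  row 2: 5 empty cells -> not full
  row 3: 2 empty cells -> not full
  row 4: 4 empty cells -> not full
  row 5: 2 empty cells -> not full
  row 6: 5 empty cells -> not full
  row 7: 0 empty cells -> FULL (clear)
  row 8: 3 empty cells -> not full
  row 9: 0 empty cells -> FULL (clear)
Total rows cleared: 4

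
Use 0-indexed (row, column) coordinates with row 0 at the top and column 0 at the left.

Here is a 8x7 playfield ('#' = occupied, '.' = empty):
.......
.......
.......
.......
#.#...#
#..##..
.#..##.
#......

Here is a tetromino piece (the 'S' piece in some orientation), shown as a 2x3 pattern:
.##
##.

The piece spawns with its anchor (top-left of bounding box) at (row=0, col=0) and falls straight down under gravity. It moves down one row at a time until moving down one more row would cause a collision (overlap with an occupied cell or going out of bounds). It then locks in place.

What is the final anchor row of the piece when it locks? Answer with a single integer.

Answer: 2

Derivation:
Spawn at (row=0, col=0). Try each row:
  row 0: fits
  row 1: fits
  row 2: fits
  row 3: blocked -> lock at row 2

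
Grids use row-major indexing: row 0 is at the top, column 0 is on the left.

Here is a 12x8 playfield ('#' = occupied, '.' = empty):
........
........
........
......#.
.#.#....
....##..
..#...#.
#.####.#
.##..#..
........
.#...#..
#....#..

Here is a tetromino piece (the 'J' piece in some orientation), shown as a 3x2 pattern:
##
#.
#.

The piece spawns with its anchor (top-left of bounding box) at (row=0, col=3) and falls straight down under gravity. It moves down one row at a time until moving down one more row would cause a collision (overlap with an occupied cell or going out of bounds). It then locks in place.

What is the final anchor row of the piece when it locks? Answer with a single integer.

Answer: 1

Derivation:
Spawn at (row=0, col=3). Try each row:
  row 0: fits
  row 1: fits
  row 2: blocked -> lock at row 1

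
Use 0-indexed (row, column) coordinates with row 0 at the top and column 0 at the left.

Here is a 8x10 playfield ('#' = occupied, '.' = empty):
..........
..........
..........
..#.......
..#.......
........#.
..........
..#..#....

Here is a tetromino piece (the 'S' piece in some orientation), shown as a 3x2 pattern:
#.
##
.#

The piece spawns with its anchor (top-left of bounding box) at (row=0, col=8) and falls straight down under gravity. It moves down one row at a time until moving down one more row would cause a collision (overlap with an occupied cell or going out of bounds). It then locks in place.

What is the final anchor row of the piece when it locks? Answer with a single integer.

Spawn at (row=0, col=8). Try each row:
  row 0: fits
  row 1: fits
  row 2: fits
  row 3: fits
  row 4: blocked -> lock at row 3

Answer: 3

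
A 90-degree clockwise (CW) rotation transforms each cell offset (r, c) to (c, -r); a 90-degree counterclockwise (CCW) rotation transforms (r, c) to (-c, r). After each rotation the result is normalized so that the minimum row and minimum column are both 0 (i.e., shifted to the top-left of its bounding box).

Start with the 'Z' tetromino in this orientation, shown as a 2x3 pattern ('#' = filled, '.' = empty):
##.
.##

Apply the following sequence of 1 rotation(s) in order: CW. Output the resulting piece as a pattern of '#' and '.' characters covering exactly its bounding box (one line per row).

Answer: .#
##
#.

Derivation:
Start:
##.
.##
After rotation 1 (CW):
.#
##
#.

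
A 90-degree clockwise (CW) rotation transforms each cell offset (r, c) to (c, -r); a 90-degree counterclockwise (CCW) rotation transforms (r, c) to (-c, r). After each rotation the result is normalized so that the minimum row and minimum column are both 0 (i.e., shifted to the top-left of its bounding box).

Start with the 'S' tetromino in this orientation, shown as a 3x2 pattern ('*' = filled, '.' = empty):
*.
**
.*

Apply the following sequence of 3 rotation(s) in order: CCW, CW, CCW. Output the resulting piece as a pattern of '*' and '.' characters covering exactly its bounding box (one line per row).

Start:
*.
**
.*
After rotation 1 (CCW):
.**
**.
After rotation 2 (CW):
*.
**
.*
After rotation 3 (CCW):
.**
**.

Answer: .**
**.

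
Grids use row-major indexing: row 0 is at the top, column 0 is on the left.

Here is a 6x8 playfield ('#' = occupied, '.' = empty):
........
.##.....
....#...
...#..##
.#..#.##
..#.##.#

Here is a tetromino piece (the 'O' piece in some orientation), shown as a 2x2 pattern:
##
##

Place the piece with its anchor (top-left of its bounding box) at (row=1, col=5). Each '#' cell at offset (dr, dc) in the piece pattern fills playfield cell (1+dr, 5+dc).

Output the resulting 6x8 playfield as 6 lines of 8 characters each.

Answer: ........
.##..##.
....###.
...#..##
.#..#.##
..#.##.#

Derivation:
Fill (1+0,5+0) = (1,5)
Fill (1+0,5+1) = (1,6)
Fill (1+1,5+0) = (2,5)
Fill (1+1,5+1) = (2,6)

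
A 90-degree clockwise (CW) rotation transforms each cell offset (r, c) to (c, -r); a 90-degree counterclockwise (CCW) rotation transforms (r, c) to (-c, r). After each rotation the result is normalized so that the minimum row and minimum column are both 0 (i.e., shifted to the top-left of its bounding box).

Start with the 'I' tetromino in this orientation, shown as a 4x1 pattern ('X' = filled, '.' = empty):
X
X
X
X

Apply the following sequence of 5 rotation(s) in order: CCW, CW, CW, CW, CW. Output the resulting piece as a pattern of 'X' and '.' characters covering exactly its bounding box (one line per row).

Start:
X
X
X
X
After rotation 1 (CCW):
XXXX
After rotation 2 (CW):
X
X
X
X
After rotation 3 (CW):
XXXX
After rotation 4 (CW):
X
X
X
X
After rotation 5 (CW):
XXXX

Answer: XXXX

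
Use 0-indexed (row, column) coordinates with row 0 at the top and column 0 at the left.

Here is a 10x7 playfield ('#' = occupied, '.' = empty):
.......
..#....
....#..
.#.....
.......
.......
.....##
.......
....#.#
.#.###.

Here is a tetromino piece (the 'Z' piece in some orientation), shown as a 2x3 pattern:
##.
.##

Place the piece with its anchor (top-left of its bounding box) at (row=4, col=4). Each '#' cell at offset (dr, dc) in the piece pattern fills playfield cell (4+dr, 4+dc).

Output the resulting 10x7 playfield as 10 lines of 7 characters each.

Fill (4+0,4+0) = (4,4)
Fill (4+0,4+1) = (4,5)
Fill (4+1,4+1) = (5,5)
Fill (4+1,4+2) = (5,6)

Answer: .......
..#....
....#..
.#.....
....##.
.....##
.....##
.......
....#.#
.#.###.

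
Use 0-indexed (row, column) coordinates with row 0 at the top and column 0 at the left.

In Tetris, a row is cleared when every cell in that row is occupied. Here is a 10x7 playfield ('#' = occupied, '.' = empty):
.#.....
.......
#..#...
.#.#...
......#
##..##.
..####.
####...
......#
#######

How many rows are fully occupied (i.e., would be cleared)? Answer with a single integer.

Answer: 1

Derivation:
Check each row:
  row 0: 6 empty cells -> not full
  row 1: 7 empty cells -> not full
  row 2: 5 empty cells -> not full
  row 3: 5 empty cells -> not full
  row 4: 6 empty cells -> not full
  row 5: 3 empty cells -> not full
  row 6: 3 empty cells -> not full
  row 7: 3 empty cells -> not full
  row 8: 6 empty cells -> not full
  row 9: 0 empty cells -> FULL (clear)
Total rows cleared: 1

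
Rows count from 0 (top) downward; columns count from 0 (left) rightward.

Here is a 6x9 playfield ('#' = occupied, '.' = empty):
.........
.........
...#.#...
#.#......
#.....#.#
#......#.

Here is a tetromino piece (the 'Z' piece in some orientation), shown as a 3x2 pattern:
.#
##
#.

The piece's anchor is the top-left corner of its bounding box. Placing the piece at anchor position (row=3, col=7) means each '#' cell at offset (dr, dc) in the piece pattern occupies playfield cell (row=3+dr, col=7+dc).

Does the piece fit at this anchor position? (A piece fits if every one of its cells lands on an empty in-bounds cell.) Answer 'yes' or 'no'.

Answer: no

Derivation:
Check each piece cell at anchor (3, 7):
  offset (0,1) -> (3,8): empty -> OK
  offset (1,0) -> (4,7): empty -> OK
  offset (1,1) -> (4,8): occupied ('#') -> FAIL
  offset (2,0) -> (5,7): occupied ('#') -> FAIL
All cells valid: no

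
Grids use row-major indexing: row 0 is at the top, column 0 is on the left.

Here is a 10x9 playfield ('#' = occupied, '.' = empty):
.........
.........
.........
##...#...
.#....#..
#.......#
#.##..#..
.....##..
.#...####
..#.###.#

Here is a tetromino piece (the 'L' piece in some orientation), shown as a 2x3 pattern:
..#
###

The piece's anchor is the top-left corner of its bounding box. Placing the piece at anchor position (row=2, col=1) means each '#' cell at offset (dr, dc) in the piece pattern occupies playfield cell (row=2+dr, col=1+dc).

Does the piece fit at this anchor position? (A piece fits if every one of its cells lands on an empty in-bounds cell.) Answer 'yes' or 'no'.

Answer: no

Derivation:
Check each piece cell at anchor (2, 1):
  offset (0,2) -> (2,3): empty -> OK
  offset (1,0) -> (3,1): occupied ('#') -> FAIL
  offset (1,1) -> (3,2): empty -> OK
  offset (1,2) -> (3,3): empty -> OK
All cells valid: no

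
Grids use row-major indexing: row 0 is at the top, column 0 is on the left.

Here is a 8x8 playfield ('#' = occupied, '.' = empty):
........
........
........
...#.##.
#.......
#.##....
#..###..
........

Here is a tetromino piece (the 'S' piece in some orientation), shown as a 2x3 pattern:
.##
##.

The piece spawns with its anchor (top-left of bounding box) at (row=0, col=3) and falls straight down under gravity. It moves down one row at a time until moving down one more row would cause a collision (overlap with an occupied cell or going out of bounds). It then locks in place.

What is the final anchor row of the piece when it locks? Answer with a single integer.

Answer: 1

Derivation:
Spawn at (row=0, col=3). Try each row:
  row 0: fits
  row 1: fits
  row 2: blocked -> lock at row 1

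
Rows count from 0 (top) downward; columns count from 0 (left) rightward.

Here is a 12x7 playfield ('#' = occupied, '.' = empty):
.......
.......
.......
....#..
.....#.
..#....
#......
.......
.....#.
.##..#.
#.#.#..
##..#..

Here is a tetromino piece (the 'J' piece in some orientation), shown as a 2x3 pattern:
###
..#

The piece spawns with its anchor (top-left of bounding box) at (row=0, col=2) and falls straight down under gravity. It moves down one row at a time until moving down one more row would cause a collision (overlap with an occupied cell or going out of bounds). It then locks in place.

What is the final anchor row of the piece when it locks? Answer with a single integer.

Answer: 1

Derivation:
Spawn at (row=0, col=2). Try each row:
  row 0: fits
  row 1: fits
  row 2: blocked -> lock at row 1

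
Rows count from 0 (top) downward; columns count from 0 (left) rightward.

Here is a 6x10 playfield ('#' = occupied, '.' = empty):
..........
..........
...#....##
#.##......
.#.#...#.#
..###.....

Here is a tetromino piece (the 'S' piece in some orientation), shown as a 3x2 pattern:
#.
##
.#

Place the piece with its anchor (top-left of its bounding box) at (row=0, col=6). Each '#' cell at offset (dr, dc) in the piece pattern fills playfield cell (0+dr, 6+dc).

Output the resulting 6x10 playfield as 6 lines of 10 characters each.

Fill (0+0,6+0) = (0,6)
Fill (0+1,6+0) = (1,6)
Fill (0+1,6+1) = (1,7)
Fill (0+2,6+1) = (2,7)

Answer: ......#...
......##..
...#...###
#.##......
.#.#...#.#
..###.....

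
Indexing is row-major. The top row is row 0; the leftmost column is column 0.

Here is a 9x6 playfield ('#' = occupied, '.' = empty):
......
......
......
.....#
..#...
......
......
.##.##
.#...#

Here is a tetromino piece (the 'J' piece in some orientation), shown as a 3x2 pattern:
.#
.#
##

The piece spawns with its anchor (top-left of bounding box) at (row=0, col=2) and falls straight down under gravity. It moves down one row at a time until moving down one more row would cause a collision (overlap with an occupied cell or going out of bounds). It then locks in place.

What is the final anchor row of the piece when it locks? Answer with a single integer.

Spawn at (row=0, col=2). Try each row:
  row 0: fits
  row 1: fits
  row 2: blocked -> lock at row 1

Answer: 1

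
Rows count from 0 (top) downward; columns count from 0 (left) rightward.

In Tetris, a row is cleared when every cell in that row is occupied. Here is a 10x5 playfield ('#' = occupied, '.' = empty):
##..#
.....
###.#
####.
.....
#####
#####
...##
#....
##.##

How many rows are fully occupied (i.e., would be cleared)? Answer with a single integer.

Check each row:
  row 0: 2 empty cells -> not full
  row 1: 5 empty cells -> not full
  row 2: 1 empty cell -> not full
  row 3: 1 empty cell -> not full
  row 4: 5 empty cells -> not full
  row 5: 0 empty cells -> FULL (clear)
  row 6: 0 empty cells -> FULL (clear)
  row 7: 3 empty cells -> not full
  row 8: 4 empty cells -> not full
  row 9: 1 empty cell -> not full
Total rows cleared: 2

Answer: 2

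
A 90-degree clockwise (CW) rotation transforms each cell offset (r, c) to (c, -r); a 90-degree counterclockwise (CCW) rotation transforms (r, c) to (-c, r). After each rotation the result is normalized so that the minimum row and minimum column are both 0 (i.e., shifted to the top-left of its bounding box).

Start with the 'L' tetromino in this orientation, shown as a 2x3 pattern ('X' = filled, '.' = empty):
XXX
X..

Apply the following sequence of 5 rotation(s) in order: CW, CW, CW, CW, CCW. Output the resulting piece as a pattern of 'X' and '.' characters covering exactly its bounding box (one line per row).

Answer: X.
X.
XX

Derivation:
Start:
XXX
X..
After rotation 1 (CW):
XX
.X
.X
After rotation 2 (CW):
..X
XXX
After rotation 3 (CW):
X.
X.
XX
After rotation 4 (CW):
XXX
X..
After rotation 5 (CCW):
X.
X.
XX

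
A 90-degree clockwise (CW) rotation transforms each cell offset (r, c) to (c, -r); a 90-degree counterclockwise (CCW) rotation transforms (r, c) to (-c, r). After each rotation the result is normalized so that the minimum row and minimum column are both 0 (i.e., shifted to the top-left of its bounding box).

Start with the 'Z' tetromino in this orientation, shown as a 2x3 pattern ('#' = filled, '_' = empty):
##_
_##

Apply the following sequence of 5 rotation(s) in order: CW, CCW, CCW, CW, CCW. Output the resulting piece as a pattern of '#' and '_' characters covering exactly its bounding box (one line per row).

Answer: _#
##
#_

Derivation:
Start:
##_
_##
After rotation 1 (CW):
_#
##
#_
After rotation 2 (CCW):
##_
_##
After rotation 3 (CCW):
_#
##
#_
After rotation 4 (CW):
##_
_##
After rotation 5 (CCW):
_#
##
#_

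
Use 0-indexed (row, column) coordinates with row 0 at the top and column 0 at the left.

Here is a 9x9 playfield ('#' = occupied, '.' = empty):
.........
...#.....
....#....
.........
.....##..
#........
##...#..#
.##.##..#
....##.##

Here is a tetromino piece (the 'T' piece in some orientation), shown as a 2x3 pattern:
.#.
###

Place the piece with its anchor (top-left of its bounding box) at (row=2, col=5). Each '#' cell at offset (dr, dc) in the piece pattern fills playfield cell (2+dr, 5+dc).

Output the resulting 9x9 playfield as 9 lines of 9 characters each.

Answer: .........
...#.....
....#.#..
.....###.
.....##..
#........
##...#..#
.##.##..#
....##.##

Derivation:
Fill (2+0,5+1) = (2,6)
Fill (2+1,5+0) = (3,5)
Fill (2+1,5+1) = (3,6)
Fill (2+1,5+2) = (3,7)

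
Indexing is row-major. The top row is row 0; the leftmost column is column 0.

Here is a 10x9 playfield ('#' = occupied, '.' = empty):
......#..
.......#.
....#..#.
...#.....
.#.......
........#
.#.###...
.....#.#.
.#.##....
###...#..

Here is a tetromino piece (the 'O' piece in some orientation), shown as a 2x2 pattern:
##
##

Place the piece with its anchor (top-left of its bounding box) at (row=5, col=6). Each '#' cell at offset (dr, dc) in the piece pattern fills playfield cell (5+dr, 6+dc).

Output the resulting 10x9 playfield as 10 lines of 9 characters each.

Answer: ......#..
.......#.
....#..#.
...#.....
.#.......
......###
.#.#####.
.....#.#.
.#.##....
###...#..

Derivation:
Fill (5+0,6+0) = (5,6)
Fill (5+0,6+1) = (5,7)
Fill (5+1,6+0) = (6,6)
Fill (5+1,6+1) = (6,7)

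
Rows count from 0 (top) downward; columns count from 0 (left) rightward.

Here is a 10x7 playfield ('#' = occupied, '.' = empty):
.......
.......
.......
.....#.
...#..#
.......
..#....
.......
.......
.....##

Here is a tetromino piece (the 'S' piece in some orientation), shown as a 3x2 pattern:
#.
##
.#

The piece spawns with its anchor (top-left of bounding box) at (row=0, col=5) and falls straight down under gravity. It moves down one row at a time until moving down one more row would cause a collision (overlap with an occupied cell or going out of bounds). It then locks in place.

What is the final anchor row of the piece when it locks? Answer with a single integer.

Answer: 1

Derivation:
Spawn at (row=0, col=5). Try each row:
  row 0: fits
  row 1: fits
  row 2: blocked -> lock at row 1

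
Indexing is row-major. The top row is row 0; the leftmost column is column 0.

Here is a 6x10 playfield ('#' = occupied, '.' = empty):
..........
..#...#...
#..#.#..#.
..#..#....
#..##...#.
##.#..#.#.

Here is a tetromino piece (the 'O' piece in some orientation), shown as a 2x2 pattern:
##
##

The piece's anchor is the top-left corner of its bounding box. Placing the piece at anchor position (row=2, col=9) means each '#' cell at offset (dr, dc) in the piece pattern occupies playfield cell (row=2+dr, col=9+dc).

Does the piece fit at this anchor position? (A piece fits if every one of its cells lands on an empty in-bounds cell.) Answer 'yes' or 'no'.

Answer: no

Derivation:
Check each piece cell at anchor (2, 9):
  offset (0,0) -> (2,9): empty -> OK
  offset (0,1) -> (2,10): out of bounds -> FAIL
  offset (1,0) -> (3,9): empty -> OK
  offset (1,1) -> (3,10): out of bounds -> FAIL
All cells valid: no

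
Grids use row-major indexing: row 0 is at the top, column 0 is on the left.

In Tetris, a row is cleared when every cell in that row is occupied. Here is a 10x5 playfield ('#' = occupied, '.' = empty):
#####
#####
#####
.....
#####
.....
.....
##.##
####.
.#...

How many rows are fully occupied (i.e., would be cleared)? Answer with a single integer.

Check each row:
  row 0: 0 empty cells -> FULL (clear)
  row 1: 0 empty cells -> FULL (clear)
  row 2: 0 empty cells -> FULL (clear)
  row 3: 5 empty cells -> not full
  row 4: 0 empty cells -> FULL (clear)
  row 5: 5 empty cells -> not full
  row 6: 5 empty cells -> not full
  row 7: 1 empty cell -> not full
  row 8: 1 empty cell -> not full
  row 9: 4 empty cells -> not full
Total rows cleared: 4

Answer: 4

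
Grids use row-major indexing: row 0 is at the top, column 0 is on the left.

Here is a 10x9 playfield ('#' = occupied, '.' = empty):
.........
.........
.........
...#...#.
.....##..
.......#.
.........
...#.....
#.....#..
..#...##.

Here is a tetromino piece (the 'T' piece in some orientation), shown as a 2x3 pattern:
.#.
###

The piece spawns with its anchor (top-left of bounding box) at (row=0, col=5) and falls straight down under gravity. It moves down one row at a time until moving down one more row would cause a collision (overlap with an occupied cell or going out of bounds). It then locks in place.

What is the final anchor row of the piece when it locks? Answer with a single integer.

Spawn at (row=0, col=5). Try each row:
  row 0: fits
  row 1: fits
  row 2: blocked -> lock at row 1

Answer: 1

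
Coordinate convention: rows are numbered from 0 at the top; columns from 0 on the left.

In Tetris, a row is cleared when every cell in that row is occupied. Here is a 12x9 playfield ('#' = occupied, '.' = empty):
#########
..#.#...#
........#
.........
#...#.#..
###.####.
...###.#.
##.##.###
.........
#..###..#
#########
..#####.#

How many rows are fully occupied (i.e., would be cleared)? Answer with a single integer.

Check each row:
  row 0: 0 empty cells -> FULL (clear)
  row 1: 6 empty cells -> not full
  row 2: 8 empty cells -> not full
  row 3: 9 empty cells -> not full
  row 4: 6 empty cells -> not full
  row 5: 2 empty cells -> not full
  row 6: 5 empty cells -> not full
  row 7: 2 empty cells -> not full
  row 8: 9 empty cells -> not full
  row 9: 4 empty cells -> not full
  row 10: 0 empty cells -> FULL (clear)
  row 11: 3 empty cells -> not full
Total rows cleared: 2

Answer: 2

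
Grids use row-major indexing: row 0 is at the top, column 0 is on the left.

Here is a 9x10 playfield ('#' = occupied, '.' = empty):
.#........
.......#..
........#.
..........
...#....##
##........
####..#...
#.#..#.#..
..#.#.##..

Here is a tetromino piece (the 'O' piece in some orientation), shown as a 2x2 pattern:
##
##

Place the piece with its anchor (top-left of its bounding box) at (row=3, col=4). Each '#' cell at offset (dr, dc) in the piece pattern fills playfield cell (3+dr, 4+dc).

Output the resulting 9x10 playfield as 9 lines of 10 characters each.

Answer: .#........
.......#..
........#.
....##....
...###..##
##........
####..#...
#.#..#.#..
..#.#.##..

Derivation:
Fill (3+0,4+0) = (3,4)
Fill (3+0,4+1) = (3,5)
Fill (3+1,4+0) = (4,4)
Fill (3+1,4+1) = (4,5)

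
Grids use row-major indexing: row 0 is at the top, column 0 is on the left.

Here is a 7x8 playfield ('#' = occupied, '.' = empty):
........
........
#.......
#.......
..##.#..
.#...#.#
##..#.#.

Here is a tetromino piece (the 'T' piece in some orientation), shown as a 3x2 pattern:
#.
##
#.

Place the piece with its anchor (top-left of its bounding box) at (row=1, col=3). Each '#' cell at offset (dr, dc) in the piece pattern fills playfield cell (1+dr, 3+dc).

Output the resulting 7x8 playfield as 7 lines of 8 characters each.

Fill (1+0,3+0) = (1,3)
Fill (1+1,3+0) = (2,3)
Fill (1+1,3+1) = (2,4)
Fill (1+2,3+0) = (3,3)

Answer: ........
...#....
#..##...
#..#....
..##.#..
.#...#.#
##..#.#.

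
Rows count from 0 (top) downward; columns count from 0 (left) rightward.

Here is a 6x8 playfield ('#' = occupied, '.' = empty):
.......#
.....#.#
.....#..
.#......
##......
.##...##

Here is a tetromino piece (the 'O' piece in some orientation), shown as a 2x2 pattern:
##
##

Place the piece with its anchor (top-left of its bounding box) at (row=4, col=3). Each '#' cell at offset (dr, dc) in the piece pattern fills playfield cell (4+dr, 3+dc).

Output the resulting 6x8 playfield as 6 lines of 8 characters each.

Fill (4+0,3+0) = (4,3)
Fill (4+0,3+1) = (4,4)
Fill (4+1,3+0) = (5,3)
Fill (4+1,3+1) = (5,4)

Answer: .......#
.....#.#
.....#..
.#......
##.##...
.####.##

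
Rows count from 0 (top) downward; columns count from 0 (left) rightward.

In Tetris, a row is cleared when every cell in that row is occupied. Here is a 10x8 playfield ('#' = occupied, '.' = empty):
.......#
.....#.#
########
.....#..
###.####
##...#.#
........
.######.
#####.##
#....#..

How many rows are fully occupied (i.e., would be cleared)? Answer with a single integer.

Answer: 1

Derivation:
Check each row:
  row 0: 7 empty cells -> not full
  row 1: 6 empty cells -> not full
  row 2: 0 empty cells -> FULL (clear)
  row 3: 7 empty cells -> not full
  row 4: 1 empty cell -> not full
  row 5: 4 empty cells -> not full
  row 6: 8 empty cells -> not full
  row 7: 2 empty cells -> not full
  row 8: 1 empty cell -> not full
  row 9: 6 empty cells -> not full
Total rows cleared: 1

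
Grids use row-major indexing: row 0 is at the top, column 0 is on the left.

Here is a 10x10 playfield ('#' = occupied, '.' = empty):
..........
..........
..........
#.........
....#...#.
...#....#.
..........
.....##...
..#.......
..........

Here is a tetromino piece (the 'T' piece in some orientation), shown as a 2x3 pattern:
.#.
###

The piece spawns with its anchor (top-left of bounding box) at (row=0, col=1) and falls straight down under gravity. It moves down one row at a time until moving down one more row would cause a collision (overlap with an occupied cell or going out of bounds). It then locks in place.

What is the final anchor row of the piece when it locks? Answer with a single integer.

Spawn at (row=0, col=1). Try each row:
  row 0: fits
  row 1: fits
  row 2: fits
  row 3: fits
  row 4: blocked -> lock at row 3

Answer: 3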